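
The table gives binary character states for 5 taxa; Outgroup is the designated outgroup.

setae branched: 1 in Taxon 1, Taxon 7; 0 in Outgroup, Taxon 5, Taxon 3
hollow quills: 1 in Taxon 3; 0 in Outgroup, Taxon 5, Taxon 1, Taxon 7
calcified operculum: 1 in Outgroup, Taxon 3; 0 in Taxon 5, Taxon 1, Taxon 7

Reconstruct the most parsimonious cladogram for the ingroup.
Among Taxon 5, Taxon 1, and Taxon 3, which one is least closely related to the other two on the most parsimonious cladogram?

Character polarity is set by the outgroup: the derived state is whichever differs from the outgroup's state, so for calcified operculum the derived state is '0', and for the remaining characters it is '1'.
setae branched (derived state '1') is shared by Taxon 1 and Taxon 7 — a synapomorphy uniting that clade.
hollow quills: derived state '1' in Taxon 3 only — an autapomorphy, so it tells us nothing about relationships among taxa.
Only Taxon 1, Taxon 5, and Taxon 7 show the derived state '0' for calcified operculum, supporting them as a clade.
Most parsimonious ingroup topology: ((Taxon 5,(Taxon 1,Taxon 7)),Taxon 3).
Taxon 1 and Taxon 5 share a more recent common ancestor with each other than either does with Taxon 3, so Taxon 3 is the least closely related of the three.

Taxon 3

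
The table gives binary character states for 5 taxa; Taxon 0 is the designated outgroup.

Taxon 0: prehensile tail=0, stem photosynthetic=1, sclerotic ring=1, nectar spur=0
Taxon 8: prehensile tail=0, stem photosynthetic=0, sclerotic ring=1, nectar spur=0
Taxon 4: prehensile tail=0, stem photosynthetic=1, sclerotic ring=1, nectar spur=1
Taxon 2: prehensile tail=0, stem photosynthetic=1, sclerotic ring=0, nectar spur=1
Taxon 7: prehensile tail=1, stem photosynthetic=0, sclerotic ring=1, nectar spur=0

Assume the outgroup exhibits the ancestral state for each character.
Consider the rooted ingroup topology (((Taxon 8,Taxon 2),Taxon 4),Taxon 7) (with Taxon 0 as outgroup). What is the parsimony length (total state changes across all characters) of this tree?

Map each character onto (((Taxon 8,Taxon 2),Taxon 4),Taxon 7) (rooted by Taxon 0) and count the minimum state changes it requires (Fitch parsimony):
prehensile tail: 1; stem photosynthetic: 2; sclerotic ring: 1; nectar spur: 2.
Total tree length = 6.

6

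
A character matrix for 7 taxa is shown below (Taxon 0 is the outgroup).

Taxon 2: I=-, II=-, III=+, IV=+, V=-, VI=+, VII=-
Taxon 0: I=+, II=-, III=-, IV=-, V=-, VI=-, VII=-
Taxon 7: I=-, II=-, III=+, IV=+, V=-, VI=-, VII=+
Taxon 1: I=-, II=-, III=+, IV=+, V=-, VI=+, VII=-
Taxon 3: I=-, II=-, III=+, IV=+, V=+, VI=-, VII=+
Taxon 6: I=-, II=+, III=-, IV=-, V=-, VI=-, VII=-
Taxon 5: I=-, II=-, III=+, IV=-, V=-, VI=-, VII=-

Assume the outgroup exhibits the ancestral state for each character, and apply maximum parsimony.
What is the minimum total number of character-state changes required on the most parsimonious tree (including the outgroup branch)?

7

Character polarity is set by the outgroup: the derived state is whichever differs from the outgroup's state, so for I the derived state is '-', and for the remaining characters it is '+'.
All ingroup taxa share the derived state '-' for I; it defines the ingroup but does not resolve relationships within it.
II (derived state '+') is unique to Taxon 6 (autapomorphy; uninformative for grouping).
III: derived state '+' in Taxon 1, Taxon 2, Taxon 3, Taxon 5, and Taxon 7 only — synapomorphy for {Taxon 1, Taxon 2, Taxon 3, Taxon 5, Taxon 7}.
IV (derived state '+') is shared by Taxon 1, Taxon 2, Taxon 3, and Taxon 7 — a synapomorphy uniting that clade.
V: derived state '+' in Taxon 3 only — an autapomorphy, so it tells us nothing about relationships among taxa.
VI: derived state '+' in Taxon 1 and Taxon 2 only — synapomorphy for {Taxon 1, Taxon 2}.
VII (derived state '+') is shared by Taxon 3 and Taxon 7 — a synapomorphy uniting that clade.
Most parsimonious ingroup topology: ((Taxon 5,((Taxon 3,Taxon 7),(Taxon 1,Taxon 2))),Taxon 6).
Changes per character on this tree: I: 1; II: 1; III: 1; IV: 1; V: 1; VI: 1; VII: 1.
Total = 7.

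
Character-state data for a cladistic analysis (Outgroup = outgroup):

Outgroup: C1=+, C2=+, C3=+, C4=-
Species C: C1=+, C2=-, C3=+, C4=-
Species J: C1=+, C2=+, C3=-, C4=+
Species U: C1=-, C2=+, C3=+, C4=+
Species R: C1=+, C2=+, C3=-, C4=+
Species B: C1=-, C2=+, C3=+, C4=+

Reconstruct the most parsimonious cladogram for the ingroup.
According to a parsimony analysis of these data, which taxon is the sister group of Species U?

Species B

Character polarity is set by the outgroup: the derived state is whichever differs from the outgroup's state, so for C1, C2, C3 the derived state is '-', and for the remaining characters it is '+'.
Only Species B and Species U show the derived state '-' for C1, supporting them as a clade.
C2: derived state '-' in Species C only — an autapomorphy, so it tells us nothing about relationships among taxa.
C3: derived state '-' in Species J and Species R only — synapomorphy for {Species J, Species R}.
C4 (derived state '+') is shared by Species B, Species J, Species R, and Species U — a synapomorphy uniting that clade.
Most parsimonious ingroup topology: (Species C,((Species J,Species R),(Species U,Species B))).
Species U and Species B form a cherry on this tree, so they are sister taxa.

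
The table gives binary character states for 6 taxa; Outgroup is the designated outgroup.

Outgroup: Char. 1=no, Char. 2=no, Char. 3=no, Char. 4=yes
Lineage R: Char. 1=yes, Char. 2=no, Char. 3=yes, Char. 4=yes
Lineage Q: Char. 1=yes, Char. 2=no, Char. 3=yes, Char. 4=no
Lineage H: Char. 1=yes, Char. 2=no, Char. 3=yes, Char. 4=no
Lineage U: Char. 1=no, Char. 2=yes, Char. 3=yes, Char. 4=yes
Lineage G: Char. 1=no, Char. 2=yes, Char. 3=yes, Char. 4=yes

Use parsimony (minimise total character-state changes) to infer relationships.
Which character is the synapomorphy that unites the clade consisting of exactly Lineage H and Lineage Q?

Character polarity is set by the outgroup: the derived state is whichever differs from the outgroup's state, so for Char. 4 the derived state is 'no', and for the remaining characters it is 'yes'.
Only Lineage H, Lineage Q, and Lineage R show the derived state 'yes' for Char. 1, supporting them as a clade.
Char. 2 (derived state 'yes') is shared by Lineage G and Lineage U — a synapomorphy uniting that clade.
All ingroup taxa share the derived state 'yes' for Char. 3; it defines the ingroup but does not resolve relationships within it.
Only Lineage H and Lineage Q show the derived state 'no' for Char. 4, supporting them as a clade.
Most parsimonious ingroup topology: ((Lineage R,(Lineage Q,Lineage H)),(Lineage U,Lineage G)).
The clade {Lineage H, Lineage Q} is supported by Char. 4: its derived state 'no' occurs in exactly those taxa and in no other taxon (including the outgroup).

Char. 4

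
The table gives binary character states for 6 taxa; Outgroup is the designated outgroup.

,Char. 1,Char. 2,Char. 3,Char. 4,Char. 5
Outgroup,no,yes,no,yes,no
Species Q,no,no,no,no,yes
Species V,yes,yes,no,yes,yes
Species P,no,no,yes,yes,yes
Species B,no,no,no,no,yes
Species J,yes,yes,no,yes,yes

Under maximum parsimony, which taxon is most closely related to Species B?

Character polarity is set by the outgroup: the derived state is whichever differs from the outgroup's state, so for Char. 2, Char. 4 the derived state is 'no', and for the remaining characters it is 'yes'.
Only Species J and Species V show the derived state 'yes' for Char. 1, supporting them as a clade.
Char. 2 (derived state 'no') is shared by Species B, Species P, and Species Q — a synapomorphy uniting that clade.
Char. 3 (derived state 'yes') is unique to Species P (autapomorphy; uninformative for grouping).
Char. 4: derived state 'no' in Species B and Species Q only — synapomorphy for {Species B, Species Q}.
Char. 5 (derived state 'yes') is shared by all ingroup taxa — unites the whole ingroup.
Most parsimonious ingroup topology: (((Species Q,Species B),Species P),(Species V,Species J)).
Species B and Species Q form a cherry on this tree, so they are sister taxa.

Species Q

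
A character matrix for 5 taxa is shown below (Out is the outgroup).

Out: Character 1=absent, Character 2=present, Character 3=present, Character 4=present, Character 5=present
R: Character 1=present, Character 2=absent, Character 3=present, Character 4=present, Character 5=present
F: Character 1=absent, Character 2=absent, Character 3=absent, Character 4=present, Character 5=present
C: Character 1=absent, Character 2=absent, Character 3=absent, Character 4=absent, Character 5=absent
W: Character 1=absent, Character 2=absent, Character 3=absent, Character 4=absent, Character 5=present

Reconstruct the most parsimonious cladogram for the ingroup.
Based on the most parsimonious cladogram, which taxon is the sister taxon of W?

C

Character polarity is set by the outgroup: the derived state is whichever differs from the outgroup's state, so for Character 2, Character 3, Character 4, Character 5 the derived state is 'absent', and for the remaining characters it is 'present'.
Character 1 (derived state 'present') is unique to R (autapomorphy; uninformative for grouping).
All ingroup taxa share the derived state 'absent' for Character 2; it defines the ingroup but does not resolve relationships within it.
Character 3 (derived state 'absent') is shared by C, F, and W — a synapomorphy uniting that clade.
Character 4: derived state 'absent' in C and W only — synapomorphy for {C, W}.
Character 5 (derived state 'absent') is unique to C (autapomorphy; uninformative for grouping).
Most parsimonious ingroup topology: (R,(F,(C,W))).
W and C form a cherry on this tree, so they are sister taxa.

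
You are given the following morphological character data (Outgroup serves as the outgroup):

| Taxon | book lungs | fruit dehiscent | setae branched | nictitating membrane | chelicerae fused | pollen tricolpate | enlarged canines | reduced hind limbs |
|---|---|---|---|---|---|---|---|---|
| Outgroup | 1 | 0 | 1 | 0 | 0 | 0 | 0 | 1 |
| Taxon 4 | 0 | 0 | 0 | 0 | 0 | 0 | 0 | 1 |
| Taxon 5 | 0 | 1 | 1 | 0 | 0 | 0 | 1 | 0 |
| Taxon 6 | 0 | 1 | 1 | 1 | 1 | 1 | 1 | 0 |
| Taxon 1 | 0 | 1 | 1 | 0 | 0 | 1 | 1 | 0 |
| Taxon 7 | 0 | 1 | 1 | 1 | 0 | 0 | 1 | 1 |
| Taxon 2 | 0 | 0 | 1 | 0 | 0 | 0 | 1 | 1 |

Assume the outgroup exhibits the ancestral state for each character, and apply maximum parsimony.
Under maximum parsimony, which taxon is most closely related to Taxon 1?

Taxon 6

Character polarity is set by the outgroup: the derived state is whichever differs from the outgroup's state, so for book lungs, setae branched, reduced hind limbs the derived state is '0', and for the remaining characters it is '1'.
All ingroup taxa share the derived state '0' for book lungs; it defines the ingroup but does not resolve relationships within it.
fruit dehiscent (derived state '1') is shared by Taxon 1, Taxon 5, Taxon 6, and Taxon 7 — a synapomorphy uniting that clade.
setae branched: derived state '0' in Taxon 4 only — an autapomorphy, so it tells us nothing about relationships among taxa.
nictitating membrane (state '1') occurs in Taxon 6 and Taxon 7 but conflicts with the nesting implied by the other characters — most parsimoniously interpreted as homoplasy.
chelicerae fused (derived state '1') is unique to Taxon 6 (autapomorphy; uninformative for grouping).
pollen tricolpate: derived state '1' in Taxon 1 and Taxon 6 only — synapomorphy for {Taxon 1, Taxon 6}.
enlarged canines (derived state '1') is shared by Taxon 1, Taxon 2, Taxon 5, Taxon 6, and Taxon 7 — a synapomorphy uniting that clade.
reduced hind limbs (derived state '0') is shared by Taxon 1, Taxon 5, and Taxon 6 — a synapomorphy uniting that clade.
Most parsimonious ingroup topology: (Taxon 4,(((Taxon 5,(Taxon 6,Taxon 1)),Taxon 7),Taxon 2)).
Taxon 1 and Taxon 6 form a cherry on this tree, so they are sister taxa.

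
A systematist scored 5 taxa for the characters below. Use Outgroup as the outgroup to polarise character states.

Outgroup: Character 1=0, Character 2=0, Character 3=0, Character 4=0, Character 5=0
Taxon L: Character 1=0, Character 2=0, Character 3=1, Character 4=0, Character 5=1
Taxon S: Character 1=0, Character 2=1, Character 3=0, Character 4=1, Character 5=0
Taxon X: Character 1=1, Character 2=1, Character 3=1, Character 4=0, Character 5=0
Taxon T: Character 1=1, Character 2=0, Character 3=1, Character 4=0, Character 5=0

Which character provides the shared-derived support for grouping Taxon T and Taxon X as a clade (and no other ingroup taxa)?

The outgroup has state '0' for every character, so '1' is the derived state throughout.
Only Taxon T and Taxon X show the derived state '1' for Character 1, supporting them as a clade.
Character 2 groups Taxon S and Taxon X, which is incompatible with the clades supported by the remaining characters; treating it as convergent (homoplasy) costs fewer steps than any alternative tree.
Character 3 (derived state '1') is shared by Taxon L, Taxon T, and Taxon X — a synapomorphy uniting that clade.
Character 4 (derived state '1') is unique to Taxon S (autapomorphy; uninformative for grouping).
Character 5: derived state '1' in Taxon L only — an autapomorphy, so it tells us nothing about relationships among taxa.
Most parsimonious ingroup topology: ((Taxon L,(Taxon X,Taxon T)),Taxon S).
The clade {Taxon T, Taxon X} is supported by Character 1: its derived state '1' occurs in exactly those taxa and in no other taxon (including the outgroup).

Character 1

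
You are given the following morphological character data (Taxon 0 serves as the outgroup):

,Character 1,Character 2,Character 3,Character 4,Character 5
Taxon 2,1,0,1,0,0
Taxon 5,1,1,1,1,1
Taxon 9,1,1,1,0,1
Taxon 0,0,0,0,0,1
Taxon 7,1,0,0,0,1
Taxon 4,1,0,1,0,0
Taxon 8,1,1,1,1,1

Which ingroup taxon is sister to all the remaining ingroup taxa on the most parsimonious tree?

Taxon 7

Character polarity is set by the outgroup: the derived state is whichever differs from the outgroup's state, so for Character 5 the derived state is '0', and for the remaining characters it is '1'.
All ingroup taxa share the derived state '1' for Character 1; it defines the ingroup but does not resolve relationships within it.
Character 2 (derived state '1') is shared by Taxon 5, Taxon 8, and Taxon 9 — a synapomorphy uniting that clade.
Character 3 (derived state '1') is shared by Taxon 2, Taxon 4, Taxon 5, Taxon 8, and Taxon 9 — a synapomorphy uniting that clade.
Character 4 (derived state '1') is shared by Taxon 5 and Taxon 8 — a synapomorphy uniting that clade.
Character 5 (derived state '0') is shared by Taxon 2 and Taxon 4 — a synapomorphy uniting that clade.
Most parsimonious ingroup topology: ((((Taxon 5,Taxon 8),Taxon 9),(Taxon 4,Taxon 2)),Taxon 7).
Taxon 7 is sister to the clade containing all other ingroup taxa, so it is the earliest-diverging (most basal) ingroup lineage.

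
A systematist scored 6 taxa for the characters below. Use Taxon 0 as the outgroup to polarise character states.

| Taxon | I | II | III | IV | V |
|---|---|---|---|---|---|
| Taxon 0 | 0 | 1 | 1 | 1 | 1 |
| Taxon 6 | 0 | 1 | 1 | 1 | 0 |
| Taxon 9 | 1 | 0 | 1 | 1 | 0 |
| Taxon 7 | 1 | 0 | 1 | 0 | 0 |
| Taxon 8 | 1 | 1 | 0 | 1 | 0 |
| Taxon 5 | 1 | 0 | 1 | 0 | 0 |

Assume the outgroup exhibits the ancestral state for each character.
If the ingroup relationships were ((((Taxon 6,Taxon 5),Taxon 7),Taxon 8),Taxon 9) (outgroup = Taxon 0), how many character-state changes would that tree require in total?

9

Map each character onto ((((Taxon 6,Taxon 5),Taxon 7),Taxon 8),Taxon 9) (rooted by Taxon 0) and count the minimum state changes it requires (Fitch parsimony):
I: 2; II: 3; III: 1; IV: 2; V: 1.
Total tree length = 9.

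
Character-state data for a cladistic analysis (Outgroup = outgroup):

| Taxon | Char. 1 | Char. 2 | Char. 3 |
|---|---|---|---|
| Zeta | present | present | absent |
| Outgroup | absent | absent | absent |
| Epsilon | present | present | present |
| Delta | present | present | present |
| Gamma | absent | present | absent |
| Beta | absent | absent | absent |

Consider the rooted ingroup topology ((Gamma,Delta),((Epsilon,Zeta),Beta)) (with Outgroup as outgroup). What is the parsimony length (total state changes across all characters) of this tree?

6

Map each character onto ((Gamma,Delta),((Epsilon,Zeta),Beta)) (rooted by Outgroup) and count the minimum state changes it requires (Fitch parsimony):
Char. 1: 2; Char. 2: 2; Char. 3: 2.
Total tree length = 6.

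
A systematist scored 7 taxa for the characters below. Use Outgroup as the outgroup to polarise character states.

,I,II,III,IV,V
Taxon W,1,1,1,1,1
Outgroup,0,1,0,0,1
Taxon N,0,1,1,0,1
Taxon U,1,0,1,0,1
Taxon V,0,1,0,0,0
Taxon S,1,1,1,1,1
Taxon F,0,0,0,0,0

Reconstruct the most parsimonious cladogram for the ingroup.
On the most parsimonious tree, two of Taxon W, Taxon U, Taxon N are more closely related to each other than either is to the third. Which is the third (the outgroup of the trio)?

Taxon N

Character polarity is set by the outgroup: the derived state is whichever differs from the outgroup's state, so for II, V the derived state is '0', and for the remaining characters it is '1'.
I (derived state '1') is shared by Taxon S, Taxon U, and Taxon W — a synapomorphy uniting that clade.
II (state '0') occurs in Taxon F and Taxon U but conflicts with the nesting implied by the other characters — most parsimoniously interpreted as homoplasy.
III: derived state '1' in Taxon N, Taxon S, Taxon U, and Taxon W only — synapomorphy for {Taxon N, Taxon S, Taxon U, Taxon W}.
IV (derived state '1') is shared by Taxon S and Taxon W — a synapomorphy uniting that clade.
V (derived state '0') is shared by Taxon F and Taxon V — a synapomorphy uniting that clade.
Most parsimonious ingroup topology: ((Taxon F,Taxon V),(((Taxon S,Taxon W),Taxon U),Taxon N)).
Taxon U and Taxon W share a more recent common ancestor with each other than either does with Taxon N, so Taxon N is the least closely related of the three.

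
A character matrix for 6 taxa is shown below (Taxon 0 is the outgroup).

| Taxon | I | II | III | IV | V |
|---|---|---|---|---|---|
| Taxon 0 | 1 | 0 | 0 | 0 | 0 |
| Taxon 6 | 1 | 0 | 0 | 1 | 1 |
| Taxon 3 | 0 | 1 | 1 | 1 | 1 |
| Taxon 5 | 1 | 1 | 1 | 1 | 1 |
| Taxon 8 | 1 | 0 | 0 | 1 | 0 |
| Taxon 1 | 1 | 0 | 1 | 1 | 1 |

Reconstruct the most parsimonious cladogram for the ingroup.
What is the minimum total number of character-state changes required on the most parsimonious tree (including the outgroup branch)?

5

Character polarity is set by the outgroup: the derived state is whichever differs from the outgroup's state, so for I the derived state is '0', and for the remaining characters it is '1'.
I: derived state '0' in Taxon 3 only — an autapomorphy, so it tells us nothing about relationships among taxa.
II (derived state '1') is shared by Taxon 3 and Taxon 5 — a synapomorphy uniting that clade.
III (derived state '1') is shared by Taxon 1, Taxon 3, and Taxon 5 — a synapomorphy uniting that clade.
IV (derived state '1') is shared by all ingroup taxa — unites the whole ingroup.
V (derived state '1') is shared by Taxon 1, Taxon 3, Taxon 5, and Taxon 6 — a synapomorphy uniting that clade.
Most parsimonious ingroup topology: ((Taxon 6,((Taxon 3,Taxon 5),Taxon 1)),Taxon 8).
Changes per character on this tree: I: 1; II: 1; III: 1; IV: 1; V: 1.
Total = 5.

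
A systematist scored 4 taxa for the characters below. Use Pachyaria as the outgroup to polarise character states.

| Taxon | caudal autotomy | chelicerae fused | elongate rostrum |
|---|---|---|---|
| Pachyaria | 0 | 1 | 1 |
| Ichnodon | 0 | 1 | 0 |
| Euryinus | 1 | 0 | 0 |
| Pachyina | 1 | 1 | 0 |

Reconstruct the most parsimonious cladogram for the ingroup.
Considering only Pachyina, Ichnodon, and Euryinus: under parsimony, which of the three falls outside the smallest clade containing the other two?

Character polarity is set by the outgroup: the derived state is whichever differs from the outgroup's state, so for chelicerae fused, elongate rostrum the derived state is '0', and for the remaining characters it is '1'.
caudal autotomy: derived state '1' in Euryinus and Pachyina only — synapomorphy for {Euryinus, Pachyina}.
chelicerae fused (derived state '0') is unique to Euryinus (autapomorphy; uninformative for grouping).
All ingroup taxa share the derived state '0' for elongate rostrum; it defines the ingroup but does not resolve relationships within it.
Most parsimonious ingroup topology: (Ichnodon,(Euryinus,Pachyina)).
Euryinus and Pachyina share a more recent common ancestor with each other than either does with Ichnodon, so Ichnodon is the least closely related of the three.

Ichnodon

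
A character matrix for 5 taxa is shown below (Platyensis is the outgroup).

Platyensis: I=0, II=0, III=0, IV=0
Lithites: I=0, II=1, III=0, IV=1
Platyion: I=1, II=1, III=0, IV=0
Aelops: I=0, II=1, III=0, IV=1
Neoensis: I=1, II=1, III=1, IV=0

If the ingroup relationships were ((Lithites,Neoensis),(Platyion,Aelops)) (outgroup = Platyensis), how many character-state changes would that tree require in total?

Map each character onto ((Lithites,Neoensis),(Platyion,Aelops)) (rooted by Platyensis) and count the minimum state changes it requires (Fitch parsimony):
I: 2; II: 1; III: 1; IV: 2.
Total tree length = 6.

6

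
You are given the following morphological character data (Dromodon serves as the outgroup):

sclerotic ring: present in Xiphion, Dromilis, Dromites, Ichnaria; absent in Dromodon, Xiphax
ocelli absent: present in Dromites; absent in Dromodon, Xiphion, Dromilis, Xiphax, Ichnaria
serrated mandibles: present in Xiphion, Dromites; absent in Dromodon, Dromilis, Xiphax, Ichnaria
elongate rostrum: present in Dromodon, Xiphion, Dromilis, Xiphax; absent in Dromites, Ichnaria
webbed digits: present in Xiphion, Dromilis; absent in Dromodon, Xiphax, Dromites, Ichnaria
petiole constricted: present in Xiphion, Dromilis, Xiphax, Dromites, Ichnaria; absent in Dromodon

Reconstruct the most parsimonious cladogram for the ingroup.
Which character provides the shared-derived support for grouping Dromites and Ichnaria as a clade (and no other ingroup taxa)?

Character polarity is set by the outgroup: the derived state is whichever differs from the outgroup's state, so for elongate rostrum the derived state is 'absent', and for the remaining characters it is 'present'.
Only Dromilis, Dromites, Ichnaria, and Xiphion show the derived state 'present' for sclerotic ring, supporting them as a clade.
ocelli absent: derived state 'present' in Dromites only — an autapomorphy, so it tells us nothing about relationships among taxa.
serrated mandibles (state 'present') occurs in Dromites and Xiphion but conflicts with the nesting implied by the other characters — most parsimoniously interpreted as homoplasy.
elongate rostrum: derived state 'absent' in Dromites and Ichnaria only — synapomorphy for {Dromites, Ichnaria}.
Only Dromilis and Xiphion show the derived state 'present' for webbed digits, supporting them as a clade.
All ingroup taxa share the derived state 'present' for petiole constricted; it defines the ingroup but does not resolve relationships within it.
Most parsimonious ingroup topology: (((Xiphion,Dromilis),(Dromites,Ichnaria)),Xiphax).
The clade {Dromites, Ichnaria} is supported by elongate rostrum: its derived state 'absent' occurs in exactly those taxa and in no other taxon (including the outgroup).

elongate rostrum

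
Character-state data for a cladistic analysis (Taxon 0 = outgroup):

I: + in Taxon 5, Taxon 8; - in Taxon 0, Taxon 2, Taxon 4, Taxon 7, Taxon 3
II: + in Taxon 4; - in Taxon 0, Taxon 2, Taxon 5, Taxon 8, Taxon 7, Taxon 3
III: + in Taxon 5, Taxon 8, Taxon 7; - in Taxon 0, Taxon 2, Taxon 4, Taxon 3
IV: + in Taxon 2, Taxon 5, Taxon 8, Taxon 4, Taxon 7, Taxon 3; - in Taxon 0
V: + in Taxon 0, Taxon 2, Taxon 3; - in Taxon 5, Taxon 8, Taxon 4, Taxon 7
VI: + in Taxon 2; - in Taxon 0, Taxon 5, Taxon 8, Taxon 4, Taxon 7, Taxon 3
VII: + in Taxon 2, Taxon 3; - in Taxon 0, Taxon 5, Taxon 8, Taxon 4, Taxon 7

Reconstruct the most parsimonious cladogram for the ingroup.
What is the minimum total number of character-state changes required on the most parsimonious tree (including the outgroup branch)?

Character polarity is set by the outgroup: the derived state is whichever differs from the outgroup's state, so for V the derived state is '-', and for the remaining characters it is '+'.
I: derived state '+' in Taxon 5 and Taxon 8 only — synapomorphy for {Taxon 5, Taxon 8}.
II: derived state '+' in Taxon 4 only — an autapomorphy, so it tells us nothing about relationships among taxa.
III: derived state '+' in Taxon 5, Taxon 7, and Taxon 8 only — synapomorphy for {Taxon 5, Taxon 7, Taxon 8}.
IV (derived state '+') is shared by all ingroup taxa — unites the whole ingroup.
V (derived state '-') is shared by Taxon 4, Taxon 5, Taxon 7, and Taxon 8 — a synapomorphy uniting that clade.
VI (derived state '+') is unique to Taxon 2 (autapomorphy; uninformative for grouping).
VII (derived state '+') is shared by Taxon 2 and Taxon 3 — a synapomorphy uniting that clade.
Most parsimonious ingroup topology: ((Taxon 2,Taxon 3),(((Taxon 5,Taxon 8),Taxon 7),Taxon 4)).
Changes per character on this tree: I: 1; II: 1; III: 1; IV: 1; V: 1; VI: 1; VII: 1.
Total = 7.

7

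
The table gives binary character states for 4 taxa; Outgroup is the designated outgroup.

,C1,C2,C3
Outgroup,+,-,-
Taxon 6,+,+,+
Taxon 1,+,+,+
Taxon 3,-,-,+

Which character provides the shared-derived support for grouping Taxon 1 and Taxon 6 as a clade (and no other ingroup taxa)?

Character polarity is set by the outgroup: the derived state is whichever differs from the outgroup's state, so for C1 the derived state is '-', and for the remaining characters it is '+'.
C1 (derived state '-') is unique to Taxon 3 (autapomorphy; uninformative for grouping).
C2: derived state '+' in Taxon 1 and Taxon 6 only — synapomorphy for {Taxon 1, Taxon 6}.
C3 (derived state '+') is shared by all ingroup taxa — unites the whole ingroup.
Most parsimonious ingroup topology: ((Taxon 6,Taxon 1),Taxon 3).
The clade {Taxon 1, Taxon 6} is supported by C2: its derived state '+' occurs in exactly those taxa and in no other taxon (including the outgroup).

C2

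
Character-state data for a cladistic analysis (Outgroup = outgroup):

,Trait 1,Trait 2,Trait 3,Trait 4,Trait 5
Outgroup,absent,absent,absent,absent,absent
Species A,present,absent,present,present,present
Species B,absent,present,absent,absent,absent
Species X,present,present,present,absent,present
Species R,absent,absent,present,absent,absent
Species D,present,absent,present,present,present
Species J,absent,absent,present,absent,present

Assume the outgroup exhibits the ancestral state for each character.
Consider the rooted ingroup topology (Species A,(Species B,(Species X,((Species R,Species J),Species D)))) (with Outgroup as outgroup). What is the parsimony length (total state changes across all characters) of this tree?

Map each character onto (Species A,(Species B,(Species X,((Species R,Species J),Species D)))) (rooted by Outgroup) and count the minimum state changes it requires (Fitch parsimony):
Trait 1: 3; Trait 2: 2; Trait 3: 2; Trait 4: 2; Trait 5: 3.
Total tree length = 12.

12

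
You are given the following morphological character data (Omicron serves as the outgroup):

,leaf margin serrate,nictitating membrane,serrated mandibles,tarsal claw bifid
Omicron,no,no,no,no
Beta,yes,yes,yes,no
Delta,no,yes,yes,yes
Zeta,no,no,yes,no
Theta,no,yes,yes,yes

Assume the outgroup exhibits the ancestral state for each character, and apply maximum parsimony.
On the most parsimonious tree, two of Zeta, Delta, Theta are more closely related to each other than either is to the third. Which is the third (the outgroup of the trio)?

The outgroup has state 'no' for every character, so 'yes' is the derived state throughout.
leaf margin serrate: derived state 'yes' in Beta only — an autapomorphy, so it tells us nothing about relationships among taxa.
nictitating membrane: derived state 'yes' in Beta, Delta, and Theta only — synapomorphy for {Beta, Delta, Theta}.
All ingroup taxa share the derived state 'yes' for serrated mandibles; it defines the ingroup but does not resolve relationships within it.
tarsal claw bifid: derived state 'yes' in Delta and Theta only — synapomorphy for {Delta, Theta}.
Most parsimonious ingroup topology: ((Beta,(Delta,Theta)),Zeta).
Theta and Delta share a more recent common ancestor with each other than either does with Zeta, so Zeta is the least closely related of the three.

Zeta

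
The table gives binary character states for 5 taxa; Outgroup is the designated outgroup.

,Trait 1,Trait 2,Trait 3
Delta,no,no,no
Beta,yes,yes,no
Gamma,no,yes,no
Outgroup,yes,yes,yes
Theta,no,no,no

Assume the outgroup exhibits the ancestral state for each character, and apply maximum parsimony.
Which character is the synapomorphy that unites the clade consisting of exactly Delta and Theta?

The outgroup has state 'yes' for every character, so 'no' is the derived state throughout.
Trait 1: derived state 'no' in Delta, Gamma, and Theta only — synapomorphy for {Delta, Gamma, Theta}.
Trait 2: derived state 'no' in Delta and Theta only — synapomorphy for {Delta, Theta}.
All ingroup taxa share the derived state 'no' for Trait 3; it defines the ingroup but does not resolve relationships within it.
Most parsimonious ingroup topology: (((Theta,Delta),Gamma),Beta).
The clade {Delta, Theta} is supported by Trait 2: its derived state 'no' occurs in exactly those taxa and in no other taxon (including the outgroup).

Trait 2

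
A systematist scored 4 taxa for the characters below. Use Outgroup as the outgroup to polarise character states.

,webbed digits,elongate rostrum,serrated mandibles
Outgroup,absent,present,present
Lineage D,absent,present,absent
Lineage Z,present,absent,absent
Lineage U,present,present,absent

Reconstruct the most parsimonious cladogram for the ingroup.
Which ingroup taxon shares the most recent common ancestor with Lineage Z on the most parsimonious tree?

Lineage U

Character polarity is set by the outgroup: the derived state is whichever differs from the outgroup's state, so for elongate rostrum, serrated mandibles the derived state is 'absent', and for the remaining characters it is 'present'.
webbed digits (derived state 'present') is shared by Lineage U and Lineage Z — a synapomorphy uniting that clade.
elongate rostrum (derived state 'absent') is unique to Lineage Z (autapomorphy; uninformative for grouping).
serrated mandibles (derived state 'absent') is shared by all ingroup taxa — unites the whole ingroup.
Most parsimonious ingroup topology: (Lineage D,(Lineage Z,Lineage U)).
Lineage Z and Lineage U form a cherry on this tree, so they are sister taxa.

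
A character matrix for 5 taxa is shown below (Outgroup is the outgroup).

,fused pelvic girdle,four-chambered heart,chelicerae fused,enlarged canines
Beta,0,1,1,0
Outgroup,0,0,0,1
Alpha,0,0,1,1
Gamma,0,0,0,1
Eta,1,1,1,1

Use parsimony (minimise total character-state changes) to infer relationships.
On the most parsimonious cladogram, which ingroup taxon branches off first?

Gamma

Character polarity is set by the outgroup: the derived state is whichever differs from the outgroup's state, so for enlarged canines the derived state is '0', and for the remaining characters it is '1'.
fused pelvic girdle: derived state '1' in Eta only — an autapomorphy, so it tells us nothing about relationships among taxa.
Only Beta and Eta show the derived state '1' for four-chambered heart, supporting them as a clade.
chelicerae fused (derived state '1') is shared by Alpha, Beta, and Eta — a synapomorphy uniting that clade.
enlarged canines (derived state '0') is unique to Beta (autapomorphy; uninformative for grouping).
Most parsimonious ingroup topology: (Gamma,((Beta,Eta),Alpha)).
Gamma is sister to the clade containing all other ingroup taxa, so it is the earliest-diverging (most basal) ingroup lineage.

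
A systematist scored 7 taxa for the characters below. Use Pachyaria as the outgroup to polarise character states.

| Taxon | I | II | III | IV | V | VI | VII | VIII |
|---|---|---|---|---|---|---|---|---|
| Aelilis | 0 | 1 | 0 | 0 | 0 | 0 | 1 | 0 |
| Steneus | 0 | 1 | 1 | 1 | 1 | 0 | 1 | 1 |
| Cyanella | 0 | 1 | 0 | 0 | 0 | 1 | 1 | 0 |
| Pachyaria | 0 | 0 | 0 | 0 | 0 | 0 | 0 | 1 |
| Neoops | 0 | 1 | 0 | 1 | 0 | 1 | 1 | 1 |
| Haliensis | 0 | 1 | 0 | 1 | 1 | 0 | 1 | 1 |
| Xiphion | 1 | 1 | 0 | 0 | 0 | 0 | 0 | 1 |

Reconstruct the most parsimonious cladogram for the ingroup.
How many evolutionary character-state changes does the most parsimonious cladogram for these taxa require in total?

Character polarity is set by the outgroup: the derived state is whichever differs from the outgroup's state, so for VIII the derived state is '0', and for the remaining characters it is '1'.
I: derived state '1' in Xiphion only — an autapomorphy, so it tells us nothing about relationships among taxa.
II (derived state '1') is shared by all ingroup taxa — unites the whole ingroup.
III (derived state '1') is unique to Steneus (autapomorphy; uninformative for grouping).
Only Haliensis, Neoops, and Steneus show the derived state '1' for IV, supporting them as a clade.
Only Haliensis and Steneus show the derived state '1' for V, supporting them as a clade.
VI groups Cyanella and Neoops, which is incompatible with the clades supported by the remaining characters; treating it as convergent (homoplasy) costs fewer steps than any alternative tree.
VII (derived state '1') is shared by Aelilis, Cyanella, Haliensis, Neoops, and Steneus — a synapomorphy uniting that clade.
VIII: derived state '0' in Aelilis and Cyanella only — synapomorphy for {Aelilis, Cyanella}.
Most parsimonious ingroup topology: (((Cyanella,Aelilis),((Steneus,Haliensis),Neoops)),Xiphion).
Changes per character on this tree: I: 1; II: 1; III: 1; IV: 1; V: 1; VI: 2; VII: 1; VIII: 1.
Total = 9.

9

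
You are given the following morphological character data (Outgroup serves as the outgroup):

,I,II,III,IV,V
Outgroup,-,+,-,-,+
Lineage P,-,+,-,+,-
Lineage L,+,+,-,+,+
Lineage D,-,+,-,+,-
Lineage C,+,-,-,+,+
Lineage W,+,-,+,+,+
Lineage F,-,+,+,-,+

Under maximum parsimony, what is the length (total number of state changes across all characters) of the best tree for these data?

Character polarity is set by the outgroup: the derived state is whichever differs from the outgroup's state, so for II, V the derived state is '-', and for the remaining characters it is '+'.
I (derived state '+') is shared by Lineage C, Lineage L, and Lineage W — a synapomorphy uniting that clade.
II (derived state '-') is shared by Lineage C and Lineage W — a synapomorphy uniting that clade.
III groups Lineage F and Lineage W, which is incompatible with the clades supported by the remaining characters; treating it as convergent (homoplasy) costs fewer steps than any alternative tree.
IV (derived state '+') is shared by Lineage C, Lineage D, Lineage L, Lineage P, and Lineage W — a synapomorphy uniting that clade.
V (derived state '-') is shared by Lineage D and Lineage P — a synapomorphy uniting that clade.
Most parsimonious ingroup topology: (((Lineage P,Lineage D),(Lineage L,(Lineage C,Lineage W))),Lineage F).
Changes per character on this tree: I: 1; II: 1; III: 2; IV: 1; V: 1.
Total = 6.

6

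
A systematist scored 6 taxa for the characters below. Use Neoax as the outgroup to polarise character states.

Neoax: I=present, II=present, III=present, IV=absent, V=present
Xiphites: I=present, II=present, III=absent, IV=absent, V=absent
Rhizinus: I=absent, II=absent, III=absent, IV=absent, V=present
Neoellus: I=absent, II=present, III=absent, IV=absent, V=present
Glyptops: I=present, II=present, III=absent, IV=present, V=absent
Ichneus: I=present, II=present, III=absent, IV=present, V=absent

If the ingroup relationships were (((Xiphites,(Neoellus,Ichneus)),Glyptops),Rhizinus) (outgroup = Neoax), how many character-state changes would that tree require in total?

8

Map each character onto (((Xiphites,(Neoellus,Ichneus)),Glyptops),Rhizinus) (rooted by Neoax) and count the minimum state changes it requires (Fitch parsimony):
I: 2; II: 1; III: 1; IV: 2; V: 2.
Total tree length = 8.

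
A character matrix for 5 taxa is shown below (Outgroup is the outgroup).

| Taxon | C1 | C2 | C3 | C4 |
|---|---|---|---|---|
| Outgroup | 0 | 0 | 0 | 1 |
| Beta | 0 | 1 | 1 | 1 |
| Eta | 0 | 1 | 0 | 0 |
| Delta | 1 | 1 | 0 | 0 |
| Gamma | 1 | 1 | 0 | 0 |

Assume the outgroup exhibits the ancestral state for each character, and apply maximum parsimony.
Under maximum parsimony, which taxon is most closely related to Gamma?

Character polarity is set by the outgroup: the derived state is whichever differs from the outgroup's state, so for C4 the derived state is '0', and for the remaining characters it is '1'.
C1 (derived state '1') is shared by Delta and Gamma — a synapomorphy uniting that clade.
All ingroup taxa share the derived state '1' for C2; it defines the ingroup but does not resolve relationships within it.
C3: derived state '1' in Beta only — an autapomorphy, so it tells us nothing about relationships among taxa.
Only Delta, Eta, and Gamma show the derived state '0' for C4, supporting them as a clade.
Most parsimonious ingroup topology: (Beta,(Eta,(Delta,Gamma))).
Gamma and Delta form a cherry on this tree, so they are sister taxa.

Delta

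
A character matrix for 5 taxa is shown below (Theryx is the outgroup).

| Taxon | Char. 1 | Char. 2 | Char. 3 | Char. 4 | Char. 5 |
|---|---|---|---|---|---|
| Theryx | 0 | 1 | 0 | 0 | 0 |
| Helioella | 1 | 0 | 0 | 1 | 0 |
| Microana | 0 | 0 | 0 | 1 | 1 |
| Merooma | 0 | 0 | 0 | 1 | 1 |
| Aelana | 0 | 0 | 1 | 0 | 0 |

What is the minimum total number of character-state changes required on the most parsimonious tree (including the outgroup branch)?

5

Character polarity is set by the outgroup: the derived state is whichever differs from the outgroup's state, so for Char. 2 the derived state is '0', and for the remaining characters it is '1'.
Char. 1 (derived state '1') is unique to Helioella (autapomorphy; uninformative for grouping).
All ingroup taxa share the derived state '0' for Char. 2; it defines the ingroup but does not resolve relationships within it.
Char. 3: derived state '1' in Aelana only — an autapomorphy, so it tells us nothing about relationships among taxa.
Only Helioella, Merooma, and Microana show the derived state '1' for Char. 4, supporting them as a clade.
Char. 5 (derived state '1') is shared by Merooma and Microana — a synapomorphy uniting that clade.
Most parsimonious ingroup topology: ((Helioella,(Microana,Merooma)),Aelana).
Changes per character on this tree: Char. 1: 1; Char. 2: 1; Char. 3: 1; Char. 4: 1; Char. 5: 1.
Total = 5.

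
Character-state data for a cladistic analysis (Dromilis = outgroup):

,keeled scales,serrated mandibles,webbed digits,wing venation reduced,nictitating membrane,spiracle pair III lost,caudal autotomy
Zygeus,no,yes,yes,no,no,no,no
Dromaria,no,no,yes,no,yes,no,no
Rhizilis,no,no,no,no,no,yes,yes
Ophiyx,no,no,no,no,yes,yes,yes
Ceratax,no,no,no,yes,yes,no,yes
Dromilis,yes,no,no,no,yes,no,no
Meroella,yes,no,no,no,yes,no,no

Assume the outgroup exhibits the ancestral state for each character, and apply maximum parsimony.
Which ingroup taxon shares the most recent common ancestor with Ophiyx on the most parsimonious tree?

Character polarity is set by the outgroup: the derived state is whichever differs from the outgroup's state, so for keeled scales, nictitating membrane the derived state is 'no', and for the remaining characters it is 'yes'.
Only Ceratax, Dromaria, Ophiyx, Rhizilis, and Zygeus show the derived state 'no' for keeled scales, supporting them as a clade.
serrated mandibles: derived state 'yes' in Zygeus only — an autapomorphy, so it tells us nothing about relationships among taxa.
webbed digits: derived state 'yes' in Dromaria and Zygeus only — synapomorphy for {Dromaria, Zygeus}.
wing venation reduced (derived state 'yes') is unique to Ceratax (autapomorphy; uninformative for grouping).
nictitating membrane groups Rhizilis and Zygeus, which is incompatible with the clades supported by the remaining characters; treating it as convergent (homoplasy) costs fewer steps than any alternative tree.
Only Ophiyx and Rhizilis show the derived state 'yes' for spiracle pair III lost, supporting them as a clade.
Only Ceratax, Ophiyx, and Rhizilis show the derived state 'yes' for caudal autotomy, supporting them as a clade.
Most parsimonious ingroup topology: (((Zygeus,Dromaria),(Ceratax,(Rhizilis,Ophiyx))),Meroella).
Ophiyx and Rhizilis form a cherry on this tree, so they are sister taxa.

Rhizilis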